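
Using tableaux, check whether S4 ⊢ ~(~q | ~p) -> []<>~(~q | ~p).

Tableau for the negation ~(~(~q | ~p) -> []<>~(~q | ~p)):
1. ~(~(~q | ~p) -> []<>~(~q | ~p)), 0
2. ~(~q | ~p), 0
3. ~[]<>~(~q | ~p), 0
4. q, 0
5. p, 0
6. ~<>~(~q | ~p), 1
7. ~q | ~p, 1
8. ~p, 1
Accessibility: 0R0, 0R1, 1R1
The negation has an open branch (countermodel exists).

Not valid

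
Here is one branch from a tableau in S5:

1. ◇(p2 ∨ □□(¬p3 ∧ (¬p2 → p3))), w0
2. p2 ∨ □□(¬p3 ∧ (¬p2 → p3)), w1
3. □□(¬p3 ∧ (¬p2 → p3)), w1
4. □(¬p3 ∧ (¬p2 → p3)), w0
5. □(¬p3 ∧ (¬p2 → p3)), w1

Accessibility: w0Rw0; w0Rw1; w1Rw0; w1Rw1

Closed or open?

No, open

No atom appears with both signs at the same world.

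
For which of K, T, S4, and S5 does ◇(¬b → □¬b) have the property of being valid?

T, S4, S5

T-tableau for the negation ¬◇(¬b → □¬b):
1. ¬◇(¬b → □¬b), w0
2. ¬(¬b → □¬b), w0
3. ¬b, w0
4. ¬□¬b, w0
5. b, w1
6. ¬(¬b → □¬b), w1
7. ¬b, w1
8. ¬□¬b, w1
Accessibility: w0Rw0, w0Rw1, w1Rw1
Branch closes: b and ¬b both at w1.
Every branch closes (one shown): valid in T, hence also in S4, S5 (every theorem of T is a theorem of S4 and S5).
K-tableau for the negation ¬◇(¬b → □¬b):
1. ¬◇(¬b → □¬b), w0
Complete open branch: countermodel on a K-frame, so not valid in K.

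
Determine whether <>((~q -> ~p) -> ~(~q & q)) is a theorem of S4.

Tableau for the negation ~<>((~q -> ~p) -> ~(~q & q)):
1. ~<>((~q -> ~p) -> ~(~q & q)), w0
2. ~((~q -> ~p) -> ~(~q & q)), w0
3. ~q -> ~p, w0
4. ~q & q, w0
5. ~q, w0
6. q, w0
Accessibility: w0Rw0
Branch closes: q and ~q both at w0.
All branches of the negation close; one closing branch shown above.

Valid in S4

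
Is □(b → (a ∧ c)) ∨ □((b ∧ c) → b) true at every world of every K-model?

Tableau for the negation ¬(□(b → (a ∧ c)) ∨ □((b ∧ c) → b)):
1. ¬(□(b → (a ∧ c)) ∨ □((b ∧ c) → b)), 0
2. ¬□(b → (a ∧ c)), 0
3. ¬□((b ∧ c) → b), 0
4. ¬(b → (a ∧ c)), 1
5. b, 1
6. ¬(a ∧ c), 1
7. ¬c, 1
8. ¬((b ∧ c) → b), 2
9. b ∧ c, 2
10. ¬b, 2
11. b, 2
12. c, 2
Accessibility: 0R1, 0R2
Branch closes: b and ¬b both at 2.
Every branch of the negation's tableau closes; the branch above is one of them.

Valid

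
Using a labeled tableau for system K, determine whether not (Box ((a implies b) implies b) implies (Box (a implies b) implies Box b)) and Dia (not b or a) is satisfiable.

1. not (Box ((a implies b) implies b) implies (Box (a implies b) implies Box b)) and Dia (not b or a), 0
2. not (Box ((a implies b) implies b) implies (Box (a implies b) implies Box b)), 0   [and-rule on 1]
3. Dia (not b or a), 0   [and-rule on 1]
4. Box ((a implies b) implies b), 0   [neg-implies-rule on 2]
5. not (Box (a implies b) implies Box b), 0   [neg-implies-rule on 2]
6. Box (a implies b), 0   [neg-implies-rule on 5]
7. not Box b, 0   [neg-implies-rule on 5]
8. not b or a, 1   [Dia-rule on 3: fresh world 1, 0R1]
9. (a implies b) implies b, 1   [Box-rule on 4 via 0R1]
10. a implies b, 1   [Box-rule on 6 via 0R1]
11. a, 1   [or-rule on 8 (branches; this branch)]
12. b, 1   [implies-rule on 9 (branches; this branch)]
13. not b, 2   [neg-Box-rule on 7: fresh world 2, 0R2]
14. (a implies b) implies b, 2   [Box-rule on 4 via 0R2]
15. a implies b, 2   [Box-rule on 6 via 0R2]
16. not (a implies b), 2   [implies-rule on 14 (branches; this branch)]
17. a, 2   [neg-implies-rule on 16]
18. b, 2   [implies-rule on 15 (branches; this branch)]
Accessibility: 0R1, 0R2
Branch closes: b and not b both at 2.
(One branch shown.) All branches close.

Unsatisfiable (every branch closes)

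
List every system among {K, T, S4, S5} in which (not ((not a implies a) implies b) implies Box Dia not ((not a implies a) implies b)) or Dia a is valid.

T-tableau for the negation not ((not ((not a implies a) implies b) implies Box Dia not ((not a implies a) implies b)) or Dia a):
1. not ((not ((not a implies a) implies b) implies Box Dia not ((not a implies a) implies b)) or Dia a), w0
2. not (not ((not a implies a) implies b) implies Box Dia not ((not a implies a) implies b)), w0   [neg-or-rule on 1]
3. not Dia a, w0   [neg-or-rule on 1]
4. not ((not a implies a) implies b), w0   [neg-implies-rule on 2]
5. not Box Dia not ((not a implies a) implies b), w0   [neg-implies-rule on 2]
6. not a implies a, w0   [neg-implies-rule on 4]
7. not b, w0   [neg-implies-rule on 4]
8. not a, w0   [neg-Dia-rule on 3 via w0Rw0]
9. a, w0   [implies-rule on 6 (branches; this branch)]
Accessibility: w0Rw0
Branch closes: a and not a both at w0.
Every branch closes (one shown): valid in T, hence also in S4, S5 (every theorem of T is a theorem of S4 and S5).
K-tableau for the negation not ((not ((not a implies a) implies b) implies Box Dia not ((not a implies a) implies b)) or Dia a):
1. not ((not ((not a implies a) implies b) implies Box Dia not ((not a implies a) implies b)) or Dia a), w0
2. not (not ((not a implies a) implies b) implies Box Dia not ((not a implies a) implies b)), w0   [neg-or-rule on 1]
3. not Dia a, w0   [neg-or-rule on 1]
4. not ((not a implies a) implies b), w0   [neg-implies-rule on 2]
5. not Box Dia not ((not a implies a) implies b), w0   [neg-implies-rule on 2]
6. not a implies a, w0   [neg-implies-rule on 4]
7. not b, w0   [neg-implies-rule on 4]
8. a, w0   [implies-rule on 6 (branches; this branch)]
9. not Dia not ((not a implies a) implies b), w1   [neg-Box-rule on 5: fresh world w1, w0Rw1]
10. not a, w1   [neg-Dia-rule on 3 via w0Rw1]
Accessibility: w0Rw1
Complete open branch: countermodel on a K-frame, so not valid in K.

T, S4, S5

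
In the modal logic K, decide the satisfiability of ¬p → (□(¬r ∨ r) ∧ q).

1. ¬p → (□(¬r ∨ r) ∧ q), 0
2. □(¬r ∨ r) ∧ q, 0   [→-rule on 1 (branches; this branch)]
3. □(¬r ∨ r), 0   [∧-rule on 2]
4. q, 0   [∧-rule on 2]

Satisfiable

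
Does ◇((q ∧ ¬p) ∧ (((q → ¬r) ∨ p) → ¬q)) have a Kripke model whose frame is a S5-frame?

Satisfiable

1. ◇((q ∧ ¬p) ∧ (((q → ¬r) ∨ p) → ¬q)), u
2. (q ∧ ¬p) ∧ (((q → ¬r) ∨ p) → ¬q), v
3. q ∧ ¬p, v
4. ((q → ¬r) ∨ p) → ¬q, v
5. q, v
6. ¬p, v
7. ¬((q → ¬r) ∨ p), v
8. ¬(q → ¬r), v
9. r, v
Accessibility: uRu, uRv, vRu, vRv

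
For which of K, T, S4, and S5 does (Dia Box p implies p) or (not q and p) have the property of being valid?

S4-tableau for the negation not ((Dia Box p implies p) or (not q and p)):
1. not ((Dia Box p implies p) or (not q and p)), 0
2. not (Dia Box p implies p), 0   [neg-or-rule on 1]
3. not (not q and p), 0   [neg-or-rule on 1]
4. Dia Box p, 0   [neg-implies-rule on 2]
5. not p, 0   [neg-implies-rule on 2]
6. Box p, 1   [Dia-rule on 4: fresh world 1, 0R1]
7. p, 1   [Box-rule on 6 via 1R1]
Accessibility: 0R0, 0R1, 1R1
Complete open branch: countermodel on an S4-frame, so not valid in S4, nor in K, T (the same frame is also a K-frame and a T-frame).
S5-tableau for the negation not ((Dia Box p implies p) or (not q and p)):
1. not ((Dia Box p implies p) or (not q and p)), 0
2. not (Dia Box p implies p), 0   [neg-or-rule on 1]
3. not (not q and p), 0   [neg-or-rule on 1]
4. Dia Box p, 0   [neg-implies-rule on 2]
5. not p, 0   [neg-implies-rule on 2]
6. Box p, 1   [Dia-rule on 4: fresh world 1, 0R1]
7. p, 0   [Box-rule on 6 via 1R0]
Accessibility: 0R0, 0R1, 1R0, 1R1
Branch closes: p and not p both at 0.
Every branch closes (one shown): valid in S5.

S5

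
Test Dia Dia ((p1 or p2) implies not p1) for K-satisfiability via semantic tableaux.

1. Dia Dia ((p1 or p2) implies not p1), 0
2. Dia ((p1 or p2) implies not p1), 1   [Dia-rule on 1: fresh world 1, 0R1]
3. (p1 or p2) implies not p1, 2   [Dia-rule on 2: fresh world 2, 1R2]
4. not p1, 2   [implies-rule on 3 (branches; this branch)]
Accessibility: 0R1, 1R2

Satisfiable (open branch found)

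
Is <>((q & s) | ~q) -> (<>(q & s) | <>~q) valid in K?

Valid in K

Tableau for the negation ~(<>((q & s) | ~q) -> (<>(q & s) | <>~q)):
1. ~(<>((q & s) | ~q) -> (<>(q & s) | <>~q)), u
2. <>((q & s) | ~q), u
3. ~(<>(q & s) | <>~q), u
4. ~<>(q & s), u
5. ~<>~q, u
6. (q & s) | ~q, v
7. ~(q & s), v
8. q, v
9. q & s, v
10. s, v
11. ~s, v
Accessibility: uRv
Branch closes: s and ~s both at v.
All branches of the negation close; one closing branch shown above.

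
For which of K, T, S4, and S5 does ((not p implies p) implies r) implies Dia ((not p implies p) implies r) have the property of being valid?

K-tableau for the negation not (((not p implies p) implies r) implies Dia ((not p implies p) implies r)):
1. not (((not p implies p) implies r) implies Dia ((not p implies p) implies r)), u
2. (not p implies p) implies r, u
3. not Dia ((not p implies p) implies r), u
4. r, u
Complete open branch: countermodel on a K-frame, so not valid in K.
T-tableau for the negation not (((not p implies p) implies r) implies Dia ((not p implies p) implies r)):
1. not (((not p implies p) implies r) implies Dia ((not p implies p) implies r)), u
2. (not p implies p) implies r, u
3. not Dia ((not p implies p) implies r), u
4. not ((not p implies p) implies r), u
5. not p implies p, u
6. not r, u
7. not (not p implies p), u
8. not p, u
9. p, u
Accessibility: uRu
Branch closes: p and not p both at u.
Every branch closes (one shown): valid in T, hence also in S4, S5 (every theorem of T is a theorem of S4 and S5).

T, S4, S5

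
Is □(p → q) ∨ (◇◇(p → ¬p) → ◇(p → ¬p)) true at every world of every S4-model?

Tableau for the negation ¬(□(p → q) ∨ (◇◇(p → ¬p) → ◇(p → ¬p))):
1. ¬(□(p → q) ∨ (◇◇(p → ¬p) → ◇(p → ¬p))), u
2. ¬□(p → q), u   [¬∨-rule on 1]
3. ¬(◇◇(p → ¬p) → ◇(p → ¬p)), u   [¬∨-rule on 1]
4. ◇◇(p → ¬p), u   [¬→-rule on 3]
5. ¬◇(p → ¬p), u   [¬→-rule on 3]
6. ¬(p → ¬p), u   [¬◇-rule on 5 via uRu]
7. p, u   [¬→-rule on 6]
8. ¬(p → q), v   [¬□-rule on 2: fresh world v, uRv]
9. p, v   [¬→-rule on 8]
10. ¬q, v   [¬→-rule on 8]
11. ¬(p → ¬p), v   [¬◇-rule on 5 via uRv]
12. ◇(p → ¬p), w   [◇-rule on 4: fresh world w, uRw]
13. ¬(p → ¬p), w   [¬◇-rule on 5 via uRw]
14. p, w   [¬→-rule on 13]
15. p → ¬p, x   [◇-rule on 12: fresh world x, wRx]
16. ¬(p → ¬p), x   [¬◇-rule on 5 via uRx]
17. p, x   [¬→-rule on 16]
18. ¬p, x   [→-rule on 15 (branches; this branch)]
Accessibility: uRu, uRv, uRw, uRx, vRv, wRw, wRx, xRx
Branch closes: p and ¬p both at x.
All branches of the negation close; one closing branch shown above.

Valid in S4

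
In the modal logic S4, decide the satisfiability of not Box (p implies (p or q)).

No, unsatisfiable

1. not Box (p implies (p or q)), w0
2. not (p implies (p or q)), w1
3. p, w1
4. not (p or q), w1
5. not p, w1
6. not q, w1
Accessibility: w0Rw0, w0Rw1, w1Rw1
Branch closes: p and not p both at w1.
All branches of the tableau close; one closing branch shown above.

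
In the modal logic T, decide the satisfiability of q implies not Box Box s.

Satisfiable

1. q implies not Box Box s, 0
2. not Box Box s, 0   [implies-rule on 1 (branches; this branch)]
3. not Box s, 1   [neg-Box-rule on 2: fresh world 1, 0R1]
4. not s, 2   [neg-Box-rule on 3: fresh world 2, 1R2]
Accessibility: 0R0, 0R1, 1R1, 1R2, 2R2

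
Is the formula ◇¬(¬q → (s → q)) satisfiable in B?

Satisfiable

1. ◇¬(¬q → (s → q)), u
2. ¬(¬q → (s → q)), v
3. ¬q, v
4. ¬(s → q), v
5. s, v
Accessibility: uRu, uRv, vRu, vRv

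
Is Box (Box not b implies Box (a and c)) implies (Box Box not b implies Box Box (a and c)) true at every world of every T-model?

Tableau for the negation not (Box (Box not b implies Box (a and c)) implies (Box Box not b implies Box Box (a and c))):
1. not (Box (Box not b implies Box (a and c)) implies (Box Box not b implies Box Box (a and c))), 0
2. Box (Box not b implies Box (a and c)), 0   [neg-implies-rule on 1]
3. not (Box Box not b implies Box Box (a and c)), 0   [neg-implies-rule on 1]
4. Box Box not b, 0   [neg-implies-rule on 3]
5. not Box Box (a and c), 0   [neg-implies-rule on 3]
6. Box not b implies Box (a and c), 0   [Box-rule on 2 via 0R0]
7. Box not b, 0   [Box-rule on 4 via 0R0]
8. not b, 0   [Box-rule on 7 via 0R0]
9. Box (a and c), 0   [implies-rule on 6 (branches; this branch)]
10. a and c, 0   [Box-rule on 9 via 0R0]
11. a, 0   [and-rule on 10]
12. c, 0   [and-rule on 10]
13. not Box (a and c), 1   [neg-Box-rule on 5: fresh world 1, 0R1]
14. Box not b implies Box (a and c), 1   [Box-rule on 2 via 0R1]
15. Box not b, 1   [Box-rule on 4 via 0R1]
16. not b, 1   [Box-rule on 7 via 0R1]
17. a and c, 1   [Box-rule on 9 via 0R1]
18. a, 1   [and-rule on 17]
19. c, 1   [and-rule on 17]
20. not Box not b, 1   [implies-rule on 14 (branches; this branch)]
21. not (a and c), 2   [neg-Box-rule on 13: fresh world 2, 1R2]
22. not b, 2   [Box-rule on 15 via 1R2]
23. not c, 2   [neg-and-rule on 21 (branches; this branch)]
24. b, 3   [neg-Box-rule on 20: fresh world 3, 1R3]
25. not b, 3   [Box-rule on 15 via 1R3]
Accessibility: 0R0, 0R1, 1R1, 1R2, 1R3, 2R2, 3R3
Branch closes: b and not b both at 3.
Every branch of the negation's tableau closes; the branch above is one of them.

Valid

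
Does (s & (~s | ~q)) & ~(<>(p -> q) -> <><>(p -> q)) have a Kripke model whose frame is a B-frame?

No, unsatisfiable

1. (s & (~s | ~q)) & ~(<>(p -> q) -> <><>(p -> q)), w0
2. s & (~s | ~q), w0   [&-rule on 1]
3. ~(<>(p -> q) -> <><>(p -> q)), w0   [&-rule on 1]
4. s, w0   [&-rule on 2]
5. ~s | ~q, w0   [&-rule on 2]
6. <>(p -> q), w0   [~->-rule on 3]
7. ~<><>(p -> q), w0   [~->-rule on 3]
8. ~<>(p -> q), w0   [~<>-rule on 7 via w0Rw0]
9. ~(p -> q), w0   [~<>-rule on 8 via w0Rw0]
10. p, w0   [~->-rule on 9]
11. ~q, w0   [~->-rule on 9]
12. p -> q, w1   [<>-rule on 6: fresh world w1, w0Rw1]
13. ~<>(p -> q), w1   [~<>-rule on 7 via w0Rw1]
14. ~(p -> q), w1   [~<>-rule on 8 via w0Rw1]
15. p, w1   [~->-rule on 14]
16. ~q, w1   [~->-rule on 14]
17. q, w1   [->-rule on 12 (branches; this branch)]
Accessibility: w0Rw0, w0Rw1, w1Rw0, w1Rw1
Branch closes: q and ~q both at w1.
All branches of the tableau close; one closing branch shown above.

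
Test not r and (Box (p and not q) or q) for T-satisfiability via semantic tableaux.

1. not r and (Box (p and not q) or q), u
2. not r, u
3. Box (p and not q) or q, u
4. q, u
Accessibility: uRu

Satisfiable (open branch found)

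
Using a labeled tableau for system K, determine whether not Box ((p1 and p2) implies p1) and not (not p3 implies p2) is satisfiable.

No, unsatisfiable

1. not Box ((p1 and p2) implies p1) and not (not p3 implies p2), w0
2. not Box ((p1 and p2) implies p1), w0   [and-rule on 1]
3. not (not p3 implies p2), w0   [and-rule on 1]
4. not p3, w0   [neg-implies-rule on 3]
5. not p2, w0   [neg-implies-rule on 3]
6. not ((p1 and p2) implies p1), w1   [neg-Box-rule on 2: fresh world w1, w0Rw1]
7. p1 and p2, w1   [neg-implies-rule on 6]
8. not p1, w1   [neg-implies-rule on 6]
9. p1, w1   [and-rule on 7]
10. p2, w1   [and-rule on 7]
Accessibility: w0Rw1
Branch closes: p1 and not p1 both at w1.
Every branch closes; the branch above is one of them.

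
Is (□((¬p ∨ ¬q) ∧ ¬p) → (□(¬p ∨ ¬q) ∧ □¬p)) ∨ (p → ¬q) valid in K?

Tableau for the negation ¬((□((¬p ∨ ¬q) ∧ ¬p) → (□(¬p ∨ ¬q) ∧ □¬p)) ∨ (p → ¬q)):
1. ¬((□((¬p ∨ ¬q) ∧ ¬p) → (□(¬p ∨ ¬q) ∧ □¬p)) ∨ (p → ¬q)), w0
2. ¬(□((¬p ∨ ¬q) ∧ ¬p) → (□(¬p ∨ ¬q) ∧ □¬p)), w0   [¬∨-rule on 1]
3. ¬(p → ¬q), w0   [¬∨-rule on 1]
4. □((¬p ∨ ¬q) ∧ ¬p), w0   [¬→-rule on 2]
5. ¬(□(¬p ∨ ¬q) ∧ □¬p), w0   [¬→-rule on 2]
6. p, w0   [¬→-rule on 3]
7. q, w0   [¬→-rule on 3]
8. ¬□(¬p ∨ ¬q), w0   [¬∧-rule on 5 (branches; this branch)]
9. ¬(¬p ∨ ¬q), w1   [¬□-rule on 8: fresh world w1, w0Rw1]
10. p, w1   [¬∨-rule on 9]
11. q, w1   [¬∨-rule on 9]
12. (¬p ∨ ¬q) ∧ ¬p, w1   [□-rule on 4 via w0Rw1]
13. ¬p ∨ ¬q, w1   [∧-rule on 12]
14. ¬p, w1   [∧-rule on 12]
Accessibility: w0Rw1
Branch closes: p and ¬p both at w1.
All branches of the negation close; one closing branch shown above.

Valid in K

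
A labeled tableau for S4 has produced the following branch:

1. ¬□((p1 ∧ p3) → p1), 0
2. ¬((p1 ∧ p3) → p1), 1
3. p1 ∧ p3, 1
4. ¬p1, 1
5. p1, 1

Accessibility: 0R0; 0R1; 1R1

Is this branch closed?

Yes, closed

Both p1 and ¬p1 appear at 1.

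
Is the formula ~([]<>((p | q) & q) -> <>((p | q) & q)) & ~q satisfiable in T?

Unsatisfiable

1. ~([]<>((p | q) & q) -> <>((p | q) & q)) & ~q, 0
2. ~([]<>((p | q) & q) -> <>((p | q) & q)), 0
3. ~q, 0
4. []<>((p | q) & q), 0
5. ~<>((p | q) & q), 0
6. <>((p | q) & q), 0
7. ~((p | q) & q), 0
8. ~(p | q), 0
9. ~p, 0
10. (p | q) & q, 1
11. p | q, 1
12. q, 1
13. <>((p | q) & q), 1
14. ~((p | q) & q), 1
15. ~(p | q), 1
16. ~p, 1
17. ~q, 1
Accessibility: 0R0, 0R1, 1R1
Branch closes: q and ~q both at 1.
Every branch closes; the branch above is one of them.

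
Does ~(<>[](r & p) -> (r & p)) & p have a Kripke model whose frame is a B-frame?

Unsatisfiable

1. ~(<>[](r & p) -> (r & p)) & p, u
2. ~(<>[](r & p) -> (r & p)), u   [&-rule on 1]
3. p, u   [&-rule on 1]
4. <>[](r & p), u   [~->-rule on 2]
5. ~(r & p), u   [~->-rule on 2]
6. ~r, u   [~&-rule on 5 (branches; this branch)]
7. [](r & p), v   [<>-rule on 4: fresh world v, uRv]
8. r & p, u   [[]-rule on 7 via vRu]
9. r, u   [&-rule on 8]
Accessibility: uRu, uRv, vRu, vRv
Branch closes: r and ~r both at u.
Every branch closes; the branch above is one of them.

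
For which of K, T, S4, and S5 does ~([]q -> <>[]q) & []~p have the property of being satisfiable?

K

K-tableau for the formula:
1. ~([]q -> <>[]q) & []~p, w0
2. ~([]q -> <>[]q), w0
3. []~p, w0
4. []q, w0
5. ~<>[]q, w0
Complete open branch: satisfiable in K.
T-tableau for the formula:
1. ~([]q -> <>[]q) & []~p, w0
2. ~([]q -> <>[]q), w0
3. []~p, w0
4. []q, w0
5. ~<>[]q, w0
6. ~p, w0
7. q, w0
8. ~[]q, w0
9. ~q, w1
10. ~p, w1
11. q, w1
Accessibility: w0Rw0, w0Rw1, w1Rw1
Branch closes: q and ~q both at w1.
Every branch closes (one shown): unsatisfiable in T, hence also in S4, S5 (every S4/S5-frame is a T-frame).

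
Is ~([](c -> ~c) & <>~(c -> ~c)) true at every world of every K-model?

Tableau for the negation [](c -> ~c) & <>~(c -> ~c):
1. [](c -> ~c) & <>~(c -> ~c), 0
2. [](c -> ~c), 0   [&-rule on 1]
3. <>~(c -> ~c), 0   [&-rule on 1]
4. ~(c -> ~c), 1   [<>-rule on 3: fresh world 1, 0R1]
5. c, 1   [~->-rule on 4]
6. c -> ~c, 1   [[]-rule on 2 via 0R1]
7. ~c, 1   [->-rule on 6 (branches; this branch)]
Accessibility: 0R1
Branch closes: c and ~c both at 1.
All branches of the negation close; one closing branch shown above.

Yes, valid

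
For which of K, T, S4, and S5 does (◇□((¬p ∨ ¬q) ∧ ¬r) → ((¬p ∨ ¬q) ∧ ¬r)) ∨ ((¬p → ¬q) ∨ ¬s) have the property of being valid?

S4-tableau for the negation ¬((◇□((¬p ∨ ¬q) ∧ ¬r) → ((¬p ∨ ¬q) ∧ ¬r)) ∨ ((¬p → ¬q) ∨ ¬s)):
1. ¬((◇□((¬p ∨ ¬q) ∧ ¬r) → ((¬p ∨ ¬q) ∧ ¬r)) ∨ ((¬p → ¬q) ∨ ¬s)), u
2. ¬(◇□((¬p ∨ ¬q) ∧ ¬r) → ((¬p ∨ ¬q) ∧ ¬r)), u   [¬∨-rule on 1]
3. ¬((¬p → ¬q) ∨ ¬s), u   [¬∨-rule on 1]
4. ◇□((¬p ∨ ¬q) ∧ ¬r), u   [¬→-rule on 2]
5. ¬((¬p ∨ ¬q) ∧ ¬r), u   [¬→-rule on 2]
6. ¬(¬p → ¬q), u   [¬∨-rule on 3]
7. s, u   [¬∨-rule on 3]
8. ¬p, u   [¬→-rule on 6]
9. q, u   [¬→-rule on 6]
10. r, u   [¬∧-rule on 5 (branches; this branch)]
11. □((¬p ∨ ¬q) ∧ ¬r), v   [◇-rule on 4: fresh world v, uRv]
12. (¬p ∨ ¬q) ∧ ¬r, v   [□-rule on 11 via vRv]
13. ¬p ∨ ¬q, v   [∧-rule on 12]
14. ¬r, v   [∧-rule on 12]
15. ¬q, v   [∨-rule on 13 (branches; this branch)]
Accessibility: uRu, uRv, vRv
Complete open branch: countermodel on an S4-frame, so not valid in S4, nor in K, T (the same frame is also a K-frame and a T-frame).
S5-tableau for the negation ¬((◇□((¬p ∨ ¬q) ∧ ¬r) → ((¬p ∨ ¬q) ∧ ¬r)) ∨ ((¬p → ¬q) ∨ ¬s)):
1. ¬((◇□((¬p ∨ ¬q) ∧ ¬r) → ((¬p ∨ ¬q) ∧ ¬r)) ∨ ((¬p → ¬q) ∨ ¬s)), u
2. ¬(◇□((¬p ∨ ¬q) ∧ ¬r) → ((¬p ∨ ¬q) ∧ ¬r)), u   [¬∨-rule on 1]
3. ¬((¬p → ¬q) ∨ ¬s), u   [¬∨-rule on 1]
4. ◇□((¬p ∨ ¬q) ∧ ¬r), u   [¬→-rule on 2]
5. ¬((¬p ∨ ¬q) ∧ ¬r), u   [¬→-rule on 2]
6. ¬(¬p → ¬q), u   [¬∨-rule on 3]
7. s, u   [¬∨-rule on 3]
8. ¬p, u   [¬→-rule on 6]
9. q, u   [¬→-rule on 6]
10. r, u   [¬∧-rule on 5 (branches; this branch)]
11. □((¬p ∨ ¬q) ∧ ¬r), v   [◇-rule on 4: fresh world v, uRv]
12. (¬p ∨ ¬q) ∧ ¬r, u   [□-rule on 11 via vRu]
13. ¬p ∨ ¬q, u   [∧-rule on 12]
14. ¬r, u   [∧-rule on 12]
Accessibility: uRu, uRv, vRu, vRv
Branch closes: r and ¬r both at u.
Every branch closes (one shown): valid in S5.

S5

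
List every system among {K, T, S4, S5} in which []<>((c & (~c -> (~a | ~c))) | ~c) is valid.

T, S4, S5

K-tableau for the negation ~[]<>((c & (~c -> (~a | ~c))) | ~c):
1. ~[]<>((c & (~c -> (~a | ~c))) | ~c), 0
2. ~<>((c & (~c -> (~a | ~c))) | ~c), 1
Accessibility: 0R1
Complete open branch: countermodel on a K-frame, so not valid in K.
T-tableau for the negation ~[]<>((c & (~c -> (~a | ~c))) | ~c):
1. ~[]<>((c & (~c -> (~a | ~c))) | ~c), 0
2. ~<>((c & (~c -> (~a | ~c))) | ~c), 1
3. ~((c & (~c -> (~a | ~c))) | ~c), 1
4. ~(c & (~c -> (~a | ~c))), 1
5. c, 1
6. ~(~c -> (~a | ~c)), 1
7. ~c, 1
8. ~(~a | ~c), 1
Accessibility: 0R0, 0R1, 1R1
Branch closes: c and ~c both at 1.
Every branch closes (one shown): valid in T, hence also in S4, S5 (every theorem of T is a theorem of S4 and S5).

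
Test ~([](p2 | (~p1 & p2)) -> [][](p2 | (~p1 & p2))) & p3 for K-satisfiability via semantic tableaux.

Yes, satisfiable

1. ~([](p2 | (~p1 & p2)) -> [][](p2 | (~p1 & p2))) & p3, 0
2. ~([](p2 | (~p1 & p2)) -> [][](p2 | (~p1 & p2))), 0   [&-rule on 1]
3. p3, 0   [&-rule on 1]
4. [](p2 | (~p1 & p2)), 0   [~->-rule on 2]
5. ~[][](p2 | (~p1 & p2)), 0   [~->-rule on 2]
6. ~[](p2 | (~p1 & p2)), 1   [~[]-rule on 5: fresh world 1, 0R1]
7. p2 | (~p1 & p2), 1   [[]-rule on 4 via 0R1]
8. ~p1 & p2, 1   [|-rule on 7 (branches; this branch)]
9. ~p1, 1   [&-rule on 8]
10. p2, 1   [&-rule on 8]
11. ~(p2 | (~p1 & p2)), 2   [~[]-rule on 6: fresh world 2, 1R2]
12. ~p2, 2   [~|-rule on 11]
13. ~(~p1 & p2), 2   [~|-rule on 11]
Accessibility: 0R1, 1R2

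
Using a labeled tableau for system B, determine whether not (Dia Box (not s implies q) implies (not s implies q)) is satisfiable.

1. not (Dia Box (not s implies q) implies (not s implies q)), w0
2. Dia Box (not s implies q), w0
3. not (not s implies q), w0
4. not s, w0
5. not q, w0
6. Box (not s implies q), w1
7. not s implies q, w0
8. not s implies q, w1
9. q, w0
Accessibility: w0Rw0, w0Rw1, w1Rw0, w1Rw1
Branch closes: q and not q both at w0.
Every branch closes; the branch above is one of them.

Unsatisfiable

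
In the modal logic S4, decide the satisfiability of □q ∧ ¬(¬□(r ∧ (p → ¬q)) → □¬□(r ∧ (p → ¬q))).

1. □q ∧ ¬(¬□(r ∧ (p → ¬q)) → □¬□(r ∧ (p → ¬q))), 0
2. □q, 0   [∧-rule on 1]
3. ¬(¬□(r ∧ (p → ¬q)) → □¬□(r ∧ (p → ¬q))), 0   [∧-rule on 1]
4. ¬□(r ∧ (p → ¬q)), 0   [¬→-rule on 3]
5. ¬□¬□(r ∧ (p → ¬q)), 0   [¬→-rule on 3]
6. q, 0   [□-rule on 2 via 0R0]
7. ¬(r ∧ (p → ¬q)), 1   [¬□-rule on 4: fresh world 1, 0R1]
8. q, 1   [□-rule on 2 via 0R1]
9. ¬(p → ¬q), 1   [¬∧-rule on 7 (branches; this branch)]
10. p, 1   [¬→-rule on 9]
11. □(r ∧ (p → ¬q)), 2   [¬□-rule on 5: fresh world 2, 0R2]
12. q, 2   [□-rule on 2 via 0R2]
13. r ∧ (p → ¬q), 2   [□-rule on 11 via 2R2]
14. r, 2   [∧-rule on 13]
15. p → ¬q, 2   [∧-rule on 13]
16. ¬p, 2   [→-rule on 15 (branches; this branch)]
Accessibility: 0R0, 0R1, 0R2, 1R1, 2R2

Satisfiable (open branch found)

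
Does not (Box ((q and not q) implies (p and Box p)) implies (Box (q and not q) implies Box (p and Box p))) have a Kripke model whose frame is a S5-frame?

No, unsatisfiable

1. not (Box ((q and not q) implies (p and Box p)) implies (Box (q and not q) implies Box (p and Box p))), w0
2. Box ((q and not q) implies (p and Box p)), w0   [neg-implies-rule on 1]
3. not (Box (q and not q) implies Box (p and Box p)), w0   [neg-implies-rule on 1]
4. Box (q and not q), w0   [neg-implies-rule on 3]
5. not Box (p and Box p), w0   [neg-implies-rule on 3]
6. (q and not q) implies (p and Box p), w0   [Box-rule on 2 via w0Rw0]
7. q and not q, w0   [Box-rule on 4 via w0Rw0]
8. q, w0   [and-rule on 7]
9. not q, w0   [and-rule on 7]
Accessibility: w0Rw0
Branch closes: q and not q both at w0.
All branches of the tableau close; one closing branch shown above.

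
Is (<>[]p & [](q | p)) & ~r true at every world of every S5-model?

Not valid

Tableau for the negation ~((<>[]p & [](q | p)) & ~r):
1. ~((<>[]p & [](q | p)) & ~r), u
2. r, u
Accessibility: uRu
The negation has an open branch (countermodel exists).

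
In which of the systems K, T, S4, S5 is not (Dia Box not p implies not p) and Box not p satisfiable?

K

T-tableau for the formula:
1. not (Dia Box not p implies not p) and Box not p, 0
2. not (Dia Box not p implies not p), 0   [and-rule on 1]
3. Box not p, 0   [and-rule on 1]
4. Dia Box not p, 0   [neg-implies-rule on 2]
5. p, 0   [neg-implies-rule on 2]
6. not p, 0   [Box-rule on 3 via 0R0]
Accessibility: 0R0
Branch closes: p and not p both at 0.
Every branch closes (one shown): unsatisfiable in T, hence also in S4, S5 (every S4/S5-frame is a T-frame).
K-tableau for the formula:
1. not (Dia Box not p implies not p) and Box not p, 0
2. not (Dia Box not p implies not p), 0   [and-rule on 1]
3. Box not p, 0   [and-rule on 1]
4. Dia Box not p, 0   [neg-implies-rule on 2]
5. p, 0   [neg-implies-rule on 2]
6. Box not p, 1   [Dia-rule on 4: fresh world 1, 0R1]
7. not p, 1   [Box-rule on 3 via 0R1]
Accessibility: 0R1
Complete open branch: satisfiable in K.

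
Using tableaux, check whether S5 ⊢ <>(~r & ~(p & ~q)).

Tableau for the negation ~<>(~r & ~(p & ~q)):
1. ~<>(~r & ~(p & ~q)), 0
2. ~(~r & ~(p & ~q)), 0
3. p & ~q, 0
4. p, 0
5. ~q, 0
Accessibility: 0R0
The negation has an open branch (countermodel exists).

No, not valid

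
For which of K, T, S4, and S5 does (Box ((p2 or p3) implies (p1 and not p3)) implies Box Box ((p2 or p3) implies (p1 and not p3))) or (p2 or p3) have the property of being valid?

T-tableau for the negation not ((Box ((p2 or p3) implies (p1 and not p3)) implies Box Box ((p2 or p3) implies (p1 and not p3))) or (p2 or p3)):
1. not ((Box ((p2 or p3) implies (p1 and not p3)) implies Box Box ((p2 or p3) implies (p1 and not p3))) or (p2 or p3)), w0
2. not (Box ((p2 or p3) implies (p1 and not p3)) implies Box Box ((p2 or p3) implies (p1 and not p3))), w0   [neg-or-rule on 1]
3. not (p2 or p3), w0   [neg-or-rule on 1]
4. Box ((p2 or p3) implies (p1 and not p3)), w0   [neg-implies-rule on 2]
5. not Box Box ((p2 or p3) implies (p1 and not p3)), w0   [neg-implies-rule on 2]
6. not p2, w0   [neg-or-rule on 3]
7. not p3, w0   [neg-or-rule on 3]
8. (p2 or p3) implies (p1 and not p3), w0   [Box-rule on 4 via w0Rw0]
9. p1 and not p3, w0   [implies-rule on 8 (branches; this branch)]
10. p1, w0   [and-rule on 9]
11. not Box ((p2 or p3) implies (p1 and not p3)), w1   [neg-Box-rule on 5: fresh world w1, w0Rw1]
12. (p2 or p3) implies (p1 and not p3), w1   [Box-rule on 4 via w0Rw1]
13. p1 and not p3, w1   [implies-rule on 12 (branches; this branch)]
14. p1, w1   [and-rule on 13]
15. not p3, w1   [and-rule on 13]
16. not ((p2 or p3) implies (p1 and not p3)), w2   [neg-Box-rule on 11: fresh world w2, w1Rw2]
17. p2 or p3, w2   [neg-implies-rule on 16]
18. not (p1 and not p3), w2   [neg-implies-rule on 16]
19. p3, w2   [or-rule on 17 (branches; this branch)]
Accessibility: w0Rw0, w0Rw1, w1Rw1, w1Rw2, w2Rw2
Complete open branch: countermodel on a T-frame, so not valid in T, nor in K (the same frame is also a K-frame).
S4-tableau for the negation not ((Box ((p2 or p3) implies (p1 and not p3)) implies Box Box ((p2 or p3) implies (p1 and not p3))) or (p2 or p3)):
1. not ((Box ((p2 or p3) implies (p1 and not p3)) implies Box Box ((p2 or p3) implies (p1 and not p3))) or (p2 or p3)), w0
2. not (Box ((p2 or p3) implies (p1 and not p3)) implies Box Box ((p2 or p3) implies (p1 and not p3))), w0   [neg-or-rule on 1]
3. not (p2 or p3), w0   [neg-or-rule on 1]
4. Box ((p2 or p3) implies (p1 and not p3)), w0   [neg-implies-rule on 2]
5. not Box Box ((p2 or p3) implies (p1 and not p3)), w0   [neg-implies-rule on 2]
6. not p2, w0   [neg-or-rule on 3]
7. not p3, w0   [neg-or-rule on 3]
8. (p2 or p3) implies (p1 and not p3), w0   [Box-rule on 4 via w0Rw0]
9. p1 and not p3, w0   [implies-rule on 8 (branches; this branch)]
10. p1, w0   [and-rule on 9]
11. not Box ((p2 or p3) implies (p1 and not p3)), w1   [neg-Box-rule on 5: fresh world w1, w0Rw1]
12. (p2 or p3) implies (p1 and not p3), w1   [Box-rule on 4 via w0Rw1]
13. p1 and not p3, w1   [implies-rule on 12 (branches; this branch)]
14. p1, w1   [and-rule on 13]
15. not p3, w1   [and-rule on 13]
16. not ((p2 or p3) implies (p1 and not p3)), w2   [neg-Box-rule on 11: fresh world w2, w1Rw2]
17. p2 or p3, w2   [neg-implies-rule on 16]
18. not (p1 and not p3), w2   [neg-implies-rule on 16]
19. (p2 or p3) implies (p1 and not p3), w2   [Box-rule on 4 via w0Rw2]
20. p3, w2   [or-rule on 17 (branches; this branch)]
21. p1 and not p3, w2   [implies-rule on 19 (branches; this branch)]
22. p1, w2   [and-rule on 21]
23. not p3, w2   [and-rule on 21]
Accessibility: w0Rw0, w0Rw1, w0Rw2, w1Rw1, w1Rw2, w2Rw2
Branch closes: p3 and not p3 both at w2.
Every branch closes (one shown): valid in S4, hence also in S5 (every theorem of S4 is a theorem of S5).

S4, S5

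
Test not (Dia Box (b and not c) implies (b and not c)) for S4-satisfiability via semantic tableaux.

Satisfiable

1. not (Dia Box (b and not c) implies (b and not c)), 0
2. Dia Box (b and not c), 0
3. not (b and not c), 0
4. c, 0
5. Box (b and not c), 1
6. b and not c, 1
7. b, 1
8. not c, 1
Accessibility: 0R0, 0R1, 1R1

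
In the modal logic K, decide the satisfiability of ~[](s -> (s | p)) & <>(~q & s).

No, unsatisfiable

1. ~[](s -> (s | p)) & <>(~q & s), w0
2. ~[](s -> (s | p)), w0   [&-rule on 1]
3. <>(~q & s), w0   [&-rule on 1]
4. ~(s -> (s | p)), w1   [~[]-rule on 2: fresh world w1, w0Rw1]
5. s, w1   [~->-rule on 4]
6. ~(s | p), w1   [~->-rule on 4]
7. ~s, w1   [~|-rule on 6]
8. ~p, w1   [~|-rule on 6]
Accessibility: w0Rw1
Branch closes: s and ~s both at w1.
(One branch shown.) All branches close.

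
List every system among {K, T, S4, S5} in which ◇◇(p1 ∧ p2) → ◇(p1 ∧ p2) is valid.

S4, S5

T-tableau for the negation ¬(◇◇(p1 ∧ p2) → ◇(p1 ∧ p2)):
1. ¬(◇◇(p1 ∧ p2) → ◇(p1 ∧ p2)), 0
2. ◇◇(p1 ∧ p2), 0   [¬→-rule on 1]
3. ¬◇(p1 ∧ p2), 0   [¬→-rule on 1]
4. ¬(p1 ∧ p2), 0   [¬◇-rule on 3 via 0R0]
5. ¬p2, 0   [¬∧-rule on 4 (branches; this branch)]
6. ◇(p1 ∧ p2), 1   [◇-rule on 2: fresh world 1, 0R1]
7. ¬(p1 ∧ p2), 1   [¬◇-rule on 3 via 0R1]
8. ¬p2, 1   [¬∧-rule on 7 (branches; this branch)]
9. p1 ∧ p2, 2   [◇-rule on 6: fresh world 2, 1R2]
10. p1, 2   [∧-rule on 9]
11. p2, 2   [∧-rule on 9]
Accessibility: 0R0, 0R1, 1R1, 1R2, 2R2
Complete open branch: countermodel on a T-frame, so not valid in T, nor in K (the same frame is also a K-frame).
S4-tableau for the negation ¬(◇◇(p1 ∧ p2) → ◇(p1 ∧ p2)):
1. ¬(◇◇(p1 ∧ p2) → ◇(p1 ∧ p2)), 0
2. ◇◇(p1 ∧ p2), 0   [¬→-rule on 1]
3. ¬◇(p1 ∧ p2), 0   [¬→-rule on 1]
4. ¬(p1 ∧ p2), 0   [¬◇-rule on 3 via 0R0]
5. ¬p2, 0   [¬∧-rule on 4 (branches; this branch)]
6. ◇(p1 ∧ p2), 1   [◇-rule on 2: fresh world 1, 0R1]
7. ¬(p1 ∧ p2), 1   [¬◇-rule on 3 via 0R1]
8. ¬p2, 1   [¬∧-rule on 7 (branches; this branch)]
9. p1 ∧ p2, 2   [◇-rule on 6: fresh world 2, 1R2]
10. p1, 2   [∧-rule on 9]
11. p2, 2   [∧-rule on 9]
12. ¬(p1 ∧ p2), 2   [¬◇-rule on 3 via 0R2]
13. ¬p2, 2   [¬∧-rule on 12 (branches; this branch)]
Accessibility: 0R0, 0R1, 0R2, 1R1, 1R2, 2R2
Branch closes: p2 and ¬p2 both at 2.
Every branch closes (one shown): valid in S4, hence also in S5 (every theorem of S4 is a theorem of S5).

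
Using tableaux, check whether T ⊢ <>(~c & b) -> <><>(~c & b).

Yes, valid

Tableau for the negation ~(<>(~c & b) -> <><>(~c & b)):
1. ~(<>(~c & b) -> <><>(~c & b)), u
2. <>(~c & b), u
3. ~<><>(~c & b), u
4. ~<>(~c & b), u
5. ~(~c & b), u
6. ~b, u
7. ~c & b, v
8. ~c, v
9. b, v
10. ~<>(~c & b), v
11. ~(~c & b), v
12. ~b, v
Accessibility: uRu, uRv, vRv
Branch closes: b and ~b both at v.
All branches of the negation close; one closing branch shown above.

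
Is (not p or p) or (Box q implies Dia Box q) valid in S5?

Tableau for the negation not ((not p or p) or (Box q implies Dia Box q)):
1. not ((not p or p) or (Box q implies Dia Box q)), 0
2. not (not p or p), 0   [neg-or-rule on 1]
3. not (Box q implies Dia Box q), 0   [neg-or-rule on 1]
4. p, 0   [neg-or-rule on 2]
5. not p, 0   [neg-or-rule on 2]
Accessibility: 0R0
Branch closes: p and not p both at 0.
Every branch of the negation's tableau closes; the branch above is one of them.

Yes, valid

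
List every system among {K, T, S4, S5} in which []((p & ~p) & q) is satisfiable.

K

K-tableau for the formula:
1. []((p & ~p) & q), 0
Complete open branch: satisfiable in K.
T-tableau for the formula:
1. []((p & ~p) & q), 0
2. (p & ~p) & q, 0   [[]-rule on 1 via 0R0]
3. p & ~p, 0   [&-rule on 2]
4. q, 0   [&-rule on 2]
5. p, 0   [&-rule on 3]
6. ~p, 0   [&-rule on 3]
Accessibility: 0R0
Branch closes: p and ~p both at 0.
Every branch closes (one shown): unsatisfiable in T, hence also in S4, S5 (every S4/S5-frame is a T-frame).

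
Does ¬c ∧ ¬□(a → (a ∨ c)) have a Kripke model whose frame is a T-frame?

1. ¬c ∧ ¬□(a → (a ∨ c)), w0
2. ¬c, w0
3. ¬□(a → (a ∨ c)), w0
4. ¬(a → (a ∨ c)), w1
5. a, w1
6. ¬(a ∨ c), w1
7. ¬a, w1
8. ¬c, w1
Accessibility: w0Rw0, w0Rw1, w1Rw1
Branch closes: a and ¬a both at w1.
Every branch closes; the branch above is one of them.

Unsatisfiable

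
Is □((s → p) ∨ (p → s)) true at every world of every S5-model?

Tableau for the negation ¬□((s → p) ∨ (p → s)):
1. ¬□((s → p) ∨ (p → s)), 0
2. ¬((s → p) ∨ (p → s)), 1
3. ¬(s → p), 1
4. ¬(p → s), 1
5. s, 1
6. ¬p, 1
7. p, 1
8. ¬s, 1
Accessibility: 0R0, 0R1, 1R0, 1R1
Branch closes: p and ¬p both at 1.
All branches of the negation close; one closing branch shown above.

Yes, valid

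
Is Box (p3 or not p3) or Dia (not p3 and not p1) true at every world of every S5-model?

Valid

Tableau for the negation not (Box (p3 or not p3) or Dia (not p3 and not p1)):
1. not (Box (p3 or not p3) or Dia (not p3 and not p1)), 0
2. not Box (p3 or not p3), 0
3. not Dia (not p3 and not p1), 0
4. not (not p3 and not p1), 0
5. p1, 0
6. not (p3 or not p3), 1
7. not p3, 1
8. p3, 1
Accessibility: 0R0, 0R1, 1R0, 1R1
Branch closes: p3 and not p3 both at 1.
All branches of the negation close; one closing branch shown above.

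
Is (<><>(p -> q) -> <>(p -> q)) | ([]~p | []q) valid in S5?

Tableau for the negation ~((<><>(p -> q) -> <>(p -> q)) | ([]~p | []q)):
1. ~((<><>(p -> q) -> <>(p -> q)) | ([]~p | []q)), w0
2. ~(<><>(p -> q) -> <>(p -> q)), w0
3. ~([]~p | []q), w0
4. <><>(p -> q), w0
5. ~<>(p -> q), w0
6. ~[]~p, w0
7. ~[]q, w0
8. ~(p -> q), w0
9. p, w0
10. ~q, w0
11. <>(p -> q), w1
12. ~(p -> q), w1
13. p, w1
14. ~q, w1
15. p, w2
16. ~(p -> q), w2
17. ~q, w2
18. ~q, w3
19. ~(p -> q), w3
20. p, w3
21. p -> q, w4
22. ~(p -> q), w4
23. p, w4
24. ~q, w4
25. q, w4
Accessibility: w0Rw0, w0Rw1, w0Rw2, w0Rw3, w0Rw4, w1Rw0, w1Rw1, w1Rw2, w1Rw3, w1Rw4, w2Rw0, w2Rw1, w2Rw2, w2Rw3, w2Rw4, w3Rw0, w3Rw1, w3Rw2, w3Rw3, w3Rw4, w4Rw0, w4Rw1, w4Rw2, w4Rw3, w4Rw4
Branch closes: q and ~q both at w4.
Every branch of the negation's tableau closes; the branch above is one of them.

Yes, valid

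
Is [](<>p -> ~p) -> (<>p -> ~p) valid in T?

Tableau for the negation ~([](<>p -> ~p) -> (<>p -> ~p)):
1. ~([](<>p -> ~p) -> (<>p -> ~p)), w0
2. [](<>p -> ~p), w0
3. ~(<>p -> ~p), w0
4. <>p, w0
5. p, w0
6. <>p -> ~p, w0
7. ~<>p, w0
8. ~p, w0
Accessibility: w0Rw0
Branch closes: p and ~p both at w0.
All branches of the negation close; one closing branch shown above.

Valid in T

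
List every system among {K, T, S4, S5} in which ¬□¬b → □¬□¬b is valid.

S5

S4-tableau for the negation ¬(¬□¬b → □¬□¬b):
1. ¬(¬□¬b → □¬□¬b), u
2. ¬□¬b, u
3. ¬□¬□¬b, u
4. b, v
5. □¬b, w
6. ¬b, w
Accessibility: uRu, uRv, uRw, vRv, wRw
Complete open branch: countermodel on an S4-frame, so not valid in S4, nor in K, T (the same frame is also a K-frame and a T-frame).
S5-tableau for the negation ¬(¬□¬b → □¬□¬b):
1. ¬(¬□¬b → □¬□¬b), u
2. ¬□¬b, u
3. ¬□¬□¬b, u
4. b, v
5. □¬b, w
6. ¬b, u
7. ¬b, v
Accessibility: uRu, uRv, uRw, vRu, vRv, vRw, wRu, wRv, wRw
Branch closes: b and ¬b both at v.
Every branch closes (one shown): valid in S5.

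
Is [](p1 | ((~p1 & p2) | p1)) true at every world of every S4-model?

No, not valid

Tableau for the negation ~[](p1 | ((~p1 & p2) | p1)):
1. ~[](p1 | ((~p1 & p2) | p1)), 0
2. ~(p1 | ((~p1 & p2) | p1)), 1
3. ~p1, 1
4. ~((~p1 & p2) | p1), 1
5. ~(~p1 & p2), 1
6. ~p2, 1
Accessibility: 0R0, 0R1, 1R1
The negation has an open branch (countermodel exists).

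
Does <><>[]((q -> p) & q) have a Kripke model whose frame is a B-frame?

1. <><>[]((q -> p) & q), w0
2. <>[]((q -> p) & q), w1
3. []((q -> p) & q), w2
4. (q -> p) & q, w1
5. q -> p, w1
6. q, w1
7. (q -> p) & q, w2
8. q -> p, w2
9. q, w2
10. p, w1
11. p, w2
Accessibility: w0Rw0, w0Rw1, w1Rw0, w1Rw1, w1Rw2, w2Rw1, w2Rw2

Yes, satisfiable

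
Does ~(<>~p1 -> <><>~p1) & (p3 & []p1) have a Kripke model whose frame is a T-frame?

1. ~(<>~p1 -> <><>~p1) & (p3 & []p1), 0
2. ~(<>~p1 -> <><>~p1), 0   [&-rule on 1]
3. p3 & []p1, 0   [&-rule on 1]
4. <>~p1, 0   [~->-rule on 2]
5. ~<><>~p1, 0   [~->-rule on 2]
6. p3, 0   [&-rule on 3]
7. []p1, 0   [&-rule on 3]
8. ~<>~p1, 0   [~<>-rule on 5 via 0R0]
9. p1, 0   [[]-rule on 7 via 0R0]
10. ~p1, 1   [<>-rule on 4: fresh world 1, 0R1]
11. ~<>~p1, 1   [~<>-rule on 5 via 0R1]
12. p1, 1   [[]-rule on 7 via 0R1]
Accessibility: 0R0, 0R1, 1R1
Branch closes: p1 and ~p1 both at 1.
Every branch closes; the branch above is one of them.

Unsatisfiable (every branch closes)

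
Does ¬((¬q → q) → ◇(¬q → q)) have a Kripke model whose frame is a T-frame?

Unsatisfiable (every branch closes)

1. ¬((¬q → q) → ◇(¬q → q)), u
2. ¬q → q, u
3. ¬◇(¬q → q), u
4. ¬(¬q → q), u
5. ¬q, u
6. q, u
Accessibility: uRu
Branch closes: q and ¬q both at u.
Every branch closes; the branch above is one of them.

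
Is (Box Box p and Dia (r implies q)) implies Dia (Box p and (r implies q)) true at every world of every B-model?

Yes, valid

Tableau for the negation not ((Box Box p and Dia (r implies q)) implies Dia (Box p and (r implies q))):
1. not ((Box Box p and Dia (r implies q)) implies Dia (Box p and (r implies q))), u
2. Box Box p and Dia (r implies q), u
3. not Dia (Box p and (r implies q)), u
4. Box Box p, u
5. Dia (r implies q), u
6. not (Box p and (r implies q)), u
7. Box p, u
8. p, u
9. not Box p, u
10. r implies q, v
11. not (Box p and (r implies q)), v
12. Box p, v
13. p, v
14. q, v
15. not Box p, v
16. not p, w
17. not (Box p and (r implies q)), w
18. Box p, w
19. p, w
Accessibility: uRu, uRv, uRw, vRu, vRv, wRu, wRw
Branch closes: p and not p both at w.
All branches of the negation close; one closing branch shown above.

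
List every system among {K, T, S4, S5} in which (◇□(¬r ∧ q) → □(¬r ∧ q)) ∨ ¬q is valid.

S5

S4-tableau for the negation ¬((◇□(¬r ∧ q) → □(¬r ∧ q)) ∨ ¬q):
1. ¬((◇□(¬r ∧ q) → □(¬r ∧ q)) ∨ ¬q), w0
2. ¬(◇□(¬r ∧ q) → □(¬r ∧ q)), w0
3. q, w0
4. ◇□(¬r ∧ q), w0
5. ¬□(¬r ∧ q), w0
6. □(¬r ∧ q), w1
7. ¬r ∧ q, w1
8. ¬r, w1
9. q, w1
10. ¬(¬r ∧ q), w2
11. ¬q, w2
Accessibility: w0Rw0, w0Rw1, w0Rw2, w1Rw1, w2Rw2
Complete open branch: countermodel on an S4-frame, so not valid in S4, nor in K, T (the same frame is also a K-frame and a T-frame).
S5-tableau for the negation ¬((◇□(¬r ∧ q) → □(¬r ∧ q)) ∨ ¬q):
1. ¬((◇□(¬r ∧ q) → □(¬r ∧ q)) ∨ ¬q), w0
2. ¬(◇□(¬r ∧ q) → □(¬r ∧ q)), w0
3. q, w0
4. ◇□(¬r ∧ q), w0
5. ¬□(¬r ∧ q), w0
6. □(¬r ∧ q), w1
7. ¬r ∧ q, w0
8. ¬r, w0
9. ¬r ∧ q, w1
10. ¬r, w1
11. q, w1
12. ¬(¬r ∧ q), w2
13. ¬r ∧ q, w2
14. ¬r, w2
15. q, w2
16. ¬q, w2
Accessibility: w0Rw0, w0Rw1, w0Rw2, w1Rw0, w1Rw1, w1Rw2, w2Rw0, w2Rw1, w2Rw2
Branch closes: q and ¬q both at w2.
Every branch closes (one shown): valid in S5.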